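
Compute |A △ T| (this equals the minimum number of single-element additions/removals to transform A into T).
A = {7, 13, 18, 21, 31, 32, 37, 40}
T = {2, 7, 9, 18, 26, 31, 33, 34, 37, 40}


Set A = {7, 13, 18, 21, 31, 32, 37, 40}
Set T = {2, 7, 9, 18, 26, 31, 33, 34, 37, 40}
Elements to remove from A (in A, not in T): {13, 21, 32} → 3 removals
Elements to add to A (in T, not in A): {2, 9, 26, 33, 34} → 5 additions
Total edits = 3 + 5 = 8

8


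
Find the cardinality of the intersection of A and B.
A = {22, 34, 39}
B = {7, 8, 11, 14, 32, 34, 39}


Set A = {22, 34, 39}
Set B = {7, 8, 11, 14, 32, 34, 39}
A ∩ B = {34, 39}
|A ∩ B| = 2

2


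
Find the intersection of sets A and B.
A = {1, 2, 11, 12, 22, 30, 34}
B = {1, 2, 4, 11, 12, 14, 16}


Set A = {1, 2, 11, 12, 22, 30, 34}
Set B = {1, 2, 4, 11, 12, 14, 16}
A ∩ B includes only elements in both sets.
Check each element of A against B:
1 ✓, 2 ✓, 11 ✓, 12 ✓, 22 ✗, 30 ✗, 34 ✗
A ∩ B = {1, 2, 11, 12}

{1, 2, 11, 12}


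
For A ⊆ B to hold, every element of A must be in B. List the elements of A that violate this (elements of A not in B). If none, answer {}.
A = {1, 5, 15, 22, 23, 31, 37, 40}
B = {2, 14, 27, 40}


Set A = {1, 5, 15, 22, 23, 31, 37, 40}
Set B = {2, 14, 27, 40}
Check each element of A against B:
1 ∉ B (include), 5 ∉ B (include), 15 ∉ B (include), 22 ∉ B (include), 23 ∉ B (include), 31 ∉ B (include), 37 ∉ B (include), 40 ∈ B
Elements of A not in B: {1, 5, 15, 22, 23, 31, 37}

{1, 5, 15, 22, 23, 31, 37}


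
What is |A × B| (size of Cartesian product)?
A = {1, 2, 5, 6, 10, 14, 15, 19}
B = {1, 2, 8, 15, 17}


Set A = {1, 2, 5, 6, 10, 14, 15, 19} has 8 elements.
Set B = {1, 2, 8, 15, 17} has 5 elements.
|A × B| = |A| × |B| = 8 × 5 = 40

40


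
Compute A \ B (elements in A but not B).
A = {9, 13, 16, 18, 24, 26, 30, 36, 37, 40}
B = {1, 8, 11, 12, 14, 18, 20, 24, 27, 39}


Set A = {9, 13, 16, 18, 24, 26, 30, 36, 37, 40}
Set B = {1, 8, 11, 12, 14, 18, 20, 24, 27, 39}
A \ B includes elements in A that are not in B.
Check each element of A:
9 (not in B, keep), 13 (not in B, keep), 16 (not in B, keep), 18 (in B, remove), 24 (in B, remove), 26 (not in B, keep), 30 (not in B, keep), 36 (not in B, keep), 37 (not in B, keep), 40 (not in B, keep)
A \ B = {9, 13, 16, 26, 30, 36, 37, 40}

{9, 13, 16, 26, 30, 36, 37, 40}


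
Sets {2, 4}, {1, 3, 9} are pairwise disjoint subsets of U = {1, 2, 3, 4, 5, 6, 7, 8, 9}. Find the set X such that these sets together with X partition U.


U = {1, 2, 3, 4, 5, 6, 7, 8, 9}
Shown blocks: {2, 4}, {1, 3, 9}
A partition's blocks are pairwise disjoint and cover U, so the missing block = U \ (union of shown blocks).
Union of shown blocks: {1, 2, 3, 4, 9}
Missing block = U \ (union) = {5, 6, 7, 8}

{5, 6, 7, 8}


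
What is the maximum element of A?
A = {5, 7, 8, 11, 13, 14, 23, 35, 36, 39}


Set A = {5, 7, 8, 11, 13, 14, 23, 35, 36, 39}
Elements in ascending order: 5, 7, 8, 11, 13, 14, 23, 35, 36, 39
The largest element is 39.

39


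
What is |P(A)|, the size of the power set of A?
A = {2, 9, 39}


Set A = {2, 9, 39}
|A| = 3
The power set P(A) contains all subsets of A.
|P(A)| = 2^|A| = 2^3 = 8

8


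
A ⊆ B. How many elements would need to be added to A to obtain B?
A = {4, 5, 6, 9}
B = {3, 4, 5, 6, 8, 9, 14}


Set A = {4, 5, 6, 9}, |A| = 4
Set B = {3, 4, 5, 6, 8, 9, 14}, |B| = 7
Since A ⊆ B: B \ A = {3, 8, 14}
|B| - |A| = 7 - 4 = 3

3


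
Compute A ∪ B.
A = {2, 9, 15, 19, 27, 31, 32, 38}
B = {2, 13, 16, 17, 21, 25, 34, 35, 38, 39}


Set A = {2, 9, 15, 19, 27, 31, 32, 38}
Set B = {2, 13, 16, 17, 21, 25, 34, 35, 38, 39}
A ∪ B includes all elements in either set.
Elements from A: {2, 9, 15, 19, 27, 31, 32, 38}
Elements from B not already included: {13, 16, 17, 21, 25, 34, 35, 39}
A ∪ B = {2, 9, 13, 15, 16, 17, 19, 21, 25, 27, 31, 32, 34, 35, 38, 39}

{2, 9, 13, 15, 16, 17, 19, 21, 25, 27, 31, 32, 34, 35, 38, 39}


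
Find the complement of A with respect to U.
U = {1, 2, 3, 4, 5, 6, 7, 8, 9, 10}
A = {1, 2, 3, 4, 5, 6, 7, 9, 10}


Universal set U = {1, 2, 3, 4, 5, 6, 7, 8, 9, 10}
Set A = {1, 2, 3, 4, 5, 6, 7, 9, 10}
A' = U \ A = elements in U but not in A
Checking each element of U:
1 (in A, exclude), 2 (in A, exclude), 3 (in A, exclude), 4 (in A, exclude), 5 (in A, exclude), 6 (in A, exclude), 7 (in A, exclude), 8 (not in A, include), 9 (in A, exclude), 10 (in A, exclude)
A' = {8}

{8}


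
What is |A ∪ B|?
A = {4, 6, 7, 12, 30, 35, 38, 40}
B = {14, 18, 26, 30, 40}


Set A = {4, 6, 7, 12, 30, 35, 38, 40}, |A| = 8
Set B = {14, 18, 26, 30, 40}, |B| = 5
A ∩ B = {30, 40}, |A ∩ B| = 2
|A ∪ B| = |A| + |B| - |A ∩ B| = 8 + 5 - 2 = 11

11


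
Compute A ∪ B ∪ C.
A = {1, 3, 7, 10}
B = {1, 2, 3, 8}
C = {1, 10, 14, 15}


Set A = {1, 3, 7, 10}
Set B = {1, 2, 3, 8}
Set C = {1, 10, 14, 15}
First, A ∪ B = {1, 2, 3, 7, 8, 10}
Then, (A ∪ B) ∪ C = {1, 2, 3, 7, 8, 10, 14, 15}

{1, 2, 3, 7, 8, 10, 14, 15}


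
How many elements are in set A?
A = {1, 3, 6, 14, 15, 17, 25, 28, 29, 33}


Set A = {1, 3, 6, 14, 15, 17, 25, 28, 29, 33}
Listing elements: 1, 3, 6, 14, 15, 17, 25, 28, 29, 33
Counting: 10 elements
|A| = 10

10


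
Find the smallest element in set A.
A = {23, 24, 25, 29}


Set A = {23, 24, 25, 29}
Elements in ascending order: 23, 24, 25, 29
The smallest element is 23.

23


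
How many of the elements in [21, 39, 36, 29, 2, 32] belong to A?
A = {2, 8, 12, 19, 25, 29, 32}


Set A = {2, 8, 12, 19, 25, 29, 32}
Candidates: [21, 39, 36, 29, 2, 32]
Check each candidate:
21 ∉ A, 39 ∉ A, 36 ∉ A, 29 ∈ A, 2 ∈ A, 32 ∈ A
Count of candidates in A: 3

3


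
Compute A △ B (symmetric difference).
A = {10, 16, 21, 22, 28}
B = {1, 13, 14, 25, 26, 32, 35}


Set A = {10, 16, 21, 22, 28}
Set B = {1, 13, 14, 25, 26, 32, 35}
A △ B = (A \ B) ∪ (B \ A)
Elements in A but not B: {10, 16, 21, 22, 28}
Elements in B but not A: {1, 13, 14, 25, 26, 32, 35}
A △ B = {1, 10, 13, 14, 16, 21, 22, 25, 26, 28, 32, 35}

{1, 10, 13, 14, 16, 21, 22, 25, 26, 28, 32, 35}


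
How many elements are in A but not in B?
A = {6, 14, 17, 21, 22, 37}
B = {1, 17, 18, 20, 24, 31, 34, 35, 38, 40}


Set A = {6, 14, 17, 21, 22, 37}
Set B = {1, 17, 18, 20, 24, 31, 34, 35, 38, 40}
A \ B = {6, 14, 21, 22, 37}
|A \ B| = 5

5


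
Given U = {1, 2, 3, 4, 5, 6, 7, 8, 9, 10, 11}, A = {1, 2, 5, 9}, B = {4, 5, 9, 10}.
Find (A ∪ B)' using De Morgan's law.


U = {1, 2, 3, 4, 5, 6, 7, 8, 9, 10, 11}
A = {1, 2, 5, 9}, B = {4, 5, 9, 10}
A ∪ B = {1, 2, 4, 5, 9, 10}
(A ∪ B)' = U \ (A ∪ B) = {3, 6, 7, 8, 11}
Verification via A' ∩ B': A' = {3, 4, 6, 7, 8, 10, 11}, B' = {1, 2, 3, 6, 7, 8, 11}
A' ∩ B' = {3, 6, 7, 8, 11} ✓

{3, 6, 7, 8, 11}


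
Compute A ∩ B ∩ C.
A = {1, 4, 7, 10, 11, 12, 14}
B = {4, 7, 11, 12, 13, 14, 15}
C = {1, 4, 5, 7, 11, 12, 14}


Set A = {1, 4, 7, 10, 11, 12, 14}
Set B = {4, 7, 11, 12, 13, 14, 15}
Set C = {1, 4, 5, 7, 11, 12, 14}
First, A ∩ B = {4, 7, 11, 12, 14}
Then, (A ∩ B) ∩ C = {4, 7, 11, 12, 14}

{4, 7, 11, 12, 14}


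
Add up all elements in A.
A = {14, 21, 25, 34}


Set A = {14, 21, 25, 34}
Sum = 14 + 21 + 25 + 34 = 94

94


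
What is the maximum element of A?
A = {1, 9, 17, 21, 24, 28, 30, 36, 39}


Set A = {1, 9, 17, 21, 24, 28, 30, 36, 39}
Elements in ascending order: 1, 9, 17, 21, 24, 28, 30, 36, 39
The largest element is 39.

39


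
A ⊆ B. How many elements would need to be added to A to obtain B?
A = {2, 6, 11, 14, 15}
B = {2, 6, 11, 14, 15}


Set A = {2, 6, 11, 14, 15}, |A| = 5
Set B = {2, 6, 11, 14, 15}, |B| = 5
Since A ⊆ B: B \ A = {}
|B| - |A| = 5 - 5 = 0

0


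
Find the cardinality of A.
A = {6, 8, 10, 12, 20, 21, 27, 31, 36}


Set A = {6, 8, 10, 12, 20, 21, 27, 31, 36}
Listing elements: 6, 8, 10, 12, 20, 21, 27, 31, 36
Counting: 9 elements
|A| = 9

9


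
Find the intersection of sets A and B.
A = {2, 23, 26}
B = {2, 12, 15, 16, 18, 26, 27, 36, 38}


Set A = {2, 23, 26}
Set B = {2, 12, 15, 16, 18, 26, 27, 36, 38}
A ∩ B includes only elements in both sets.
Check each element of A against B:
2 ✓, 23 ✗, 26 ✓
A ∩ B = {2, 26}

{2, 26}


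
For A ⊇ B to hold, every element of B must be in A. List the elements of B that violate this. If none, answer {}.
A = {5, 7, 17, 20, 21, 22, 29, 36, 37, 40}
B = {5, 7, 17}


Set A = {5, 7, 17, 20, 21, 22, 29, 36, 37, 40}
Set B = {5, 7, 17}
Check each element of B against A:
5 ∈ A, 7 ∈ A, 17 ∈ A
Elements of B not in A: {}

{}


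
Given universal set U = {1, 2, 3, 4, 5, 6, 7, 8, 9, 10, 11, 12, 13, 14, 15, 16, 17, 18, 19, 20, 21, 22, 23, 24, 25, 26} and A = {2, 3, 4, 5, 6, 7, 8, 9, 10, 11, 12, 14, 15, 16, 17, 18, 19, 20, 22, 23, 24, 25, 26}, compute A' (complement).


Universal set U = {1, 2, 3, 4, 5, 6, 7, 8, 9, 10, 11, 12, 13, 14, 15, 16, 17, 18, 19, 20, 21, 22, 23, 24, 25, 26}
Set A = {2, 3, 4, 5, 6, 7, 8, 9, 10, 11, 12, 14, 15, 16, 17, 18, 19, 20, 22, 23, 24, 25, 26}
A' = U \ A = elements in U but not in A
Checking each element of U:
1 (not in A, include), 2 (in A, exclude), 3 (in A, exclude), 4 (in A, exclude), 5 (in A, exclude), 6 (in A, exclude), 7 (in A, exclude), 8 (in A, exclude), 9 (in A, exclude), 10 (in A, exclude), 11 (in A, exclude), 12 (in A, exclude), 13 (not in A, include), 14 (in A, exclude), 15 (in A, exclude), 16 (in A, exclude), 17 (in A, exclude), 18 (in A, exclude), 19 (in A, exclude), 20 (in A, exclude), 21 (not in A, include), 22 (in A, exclude), 23 (in A, exclude), 24 (in A, exclude), 25 (in A, exclude), 26 (in A, exclude)
A' = {1, 13, 21}

{1, 13, 21}


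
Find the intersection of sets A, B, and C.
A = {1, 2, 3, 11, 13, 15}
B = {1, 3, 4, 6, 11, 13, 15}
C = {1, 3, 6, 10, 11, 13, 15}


Set A = {1, 2, 3, 11, 13, 15}
Set B = {1, 3, 4, 6, 11, 13, 15}
Set C = {1, 3, 6, 10, 11, 13, 15}
First, A ∩ B = {1, 3, 11, 13, 15}
Then, (A ∩ B) ∩ C = {1, 3, 11, 13, 15}

{1, 3, 11, 13, 15}


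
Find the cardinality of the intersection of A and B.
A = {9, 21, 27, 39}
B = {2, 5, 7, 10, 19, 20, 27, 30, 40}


Set A = {9, 21, 27, 39}
Set B = {2, 5, 7, 10, 19, 20, 27, 30, 40}
A ∩ B = {27}
|A ∩ B| = 1

1


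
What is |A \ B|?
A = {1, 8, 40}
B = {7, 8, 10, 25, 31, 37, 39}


Set A = {1, 8, 40}
Set B = {7, 8, 10, 25, 31, 37, 39}
A \ B = {1, 40}
|A \ B| = 2

2


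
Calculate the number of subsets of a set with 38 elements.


The set has 38 elements.
The power set contains all possible subsets.
|P(A)| = 2^|A| = 2^38 = 274877906944

274877906944


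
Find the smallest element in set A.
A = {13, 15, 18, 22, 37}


Set A = {13, 15, 18, 22, 37}
Elements in ascending order: 13, 15, 18, 22, 37
The smallest element is 13.

13


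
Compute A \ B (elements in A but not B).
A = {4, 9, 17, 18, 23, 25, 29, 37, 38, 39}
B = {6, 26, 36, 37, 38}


Set A = {4, 9, 17, 18, 23, 25, 29, 37, 38, 39}
Set B = {6, 26, 36, 37, 38}
A \ B includes elements in A that are not in B.
Check each element of A:
4 (not in B, keep), 9 (not in B, keep), 17 (not in B, keep), 18 (not in B, keep), 23 (not in B, keep), 25 (not in B, keep), 29 (not in B, keep), 37 (in B, remove), 38 (in B, remove), 39 (not in B, keep)
A \ B = {4, 9, 17, 18, 23, 25, 29, 39}

{4, 9, 17, 18, 23, 25, 29, 39}


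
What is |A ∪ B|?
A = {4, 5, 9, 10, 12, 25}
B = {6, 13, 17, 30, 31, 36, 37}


Set A = {4, 5, 9, 10, 12, 25}, |A| = 6
Set B = {6, 13, 17, 30, 31, 36, 37}, |B| = 7
A ∩ B = {}, |A ∩ B| = 0
|A ∪ B| = |A| + |B| - |A ∩ B| = 6 + 7 - 0 = 13

13


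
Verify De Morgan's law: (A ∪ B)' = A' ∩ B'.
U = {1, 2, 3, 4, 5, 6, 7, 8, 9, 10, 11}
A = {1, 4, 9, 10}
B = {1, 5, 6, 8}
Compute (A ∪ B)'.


U = {1, 2, 3, 4, 5, 6, 7, 8, 9, 10, 11}
A = {1, 4, 9, 10}, B = {1, 5, 6, 8}
A ∪ B = {1, 4, 5, 6, 8, 9, 10}
(A ∪ B)' = U \ (A ∪ B) = {2, 3, 7, 11}
Verification via A' ∩ B': A' = {2, 3, 5, 6, 7, 8, 11}, B' = {2, 3, 4, 7, 9, 10, 11}
A' ∩ B' = {2, 3, 7, 11} ✓

{2, 3, 7, 11}


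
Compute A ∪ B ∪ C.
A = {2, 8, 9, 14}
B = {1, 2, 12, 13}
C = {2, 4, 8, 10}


Set A = {2, 8, 9, 14}
Set B = {1, 2, 12, 13}
Set C = {2, 4, 8, 10}
First, A ∪ B = {1, 2, 8, 9, 12, 13, 14}
Then, (A ∪ B) ∪ C = {1, 2, 4, 8, 9, 10, 12, 13, 14}

{1, 2, 4, 8, 9, 10, 12, 13, 14}


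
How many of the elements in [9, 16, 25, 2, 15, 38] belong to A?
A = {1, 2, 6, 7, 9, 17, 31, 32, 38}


Set A = {1, 2, 6, 7, 9, 17, 31, 32, 38}
Candidates: [9, 16, 25, 2, 15, 38]
Check each candidate:
9 ∈ A, 16 ∉ A, 25 ∉ A, 2 ∈ A, 15 ∉ A, 38 ∈ A
Count of candidates in A: 3

3


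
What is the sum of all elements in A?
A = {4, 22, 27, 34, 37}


Set A = {4, 22, 27, 34, 37}
Sum = 4 + 22 + 27 + 34 + 37 = 124

124


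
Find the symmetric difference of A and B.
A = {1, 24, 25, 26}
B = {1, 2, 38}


Set A = {1, 24, 25, 26}
Set B = {1, 2, 38}
A △ B = (A \ B) ∪ (B \ A)
Elements in A but not B: {24, 25, 26}
Elements in B but not A: {2, 38}
A △ B = {2, 24, 25, 26, 38}

{2, 24, 25, 26, 38}


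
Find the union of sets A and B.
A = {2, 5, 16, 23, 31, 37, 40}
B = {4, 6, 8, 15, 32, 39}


Set A = {2, 5, 16, 23, 31, 37, 40}
Set B = {4, 6, 8, 15, 32, 39}
A ∪ B includes all elements in either set.
Elements from A: {2, 5, 16, 23, 31, 37, 40}
Elements from B not already included: {4, 6, 8, 15, 32, 39}
A ∪ B = {2, 4, 5, 6, 8, 15, 16, 23, 31, 32, 37, 39, 40}

{2, 4, 5, 6, 8, 15, 16, 23, 31, 32, 37, 39, 40}


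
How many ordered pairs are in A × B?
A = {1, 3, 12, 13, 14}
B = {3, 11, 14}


Set A = {1, 3, 12, 13, 14} has 5 elements.
Set B = {3, 11, 14} has 3 elements.
|A × B| = |A| × |B| = 5 × 3 = 15

15


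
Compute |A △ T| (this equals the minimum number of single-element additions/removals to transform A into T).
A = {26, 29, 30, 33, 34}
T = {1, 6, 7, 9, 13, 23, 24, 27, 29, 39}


Set A = {26, 29, 30, 33, 34}
Set T = {1, 6, 7, 9, 13, 23, 24, 27, 29, 39}
Elements to remove from A (in A, not in T): {26, 30, 33, 34} → 4 removals
Elements to add to A (in T, not in A): {1, 6, 7, 9, 13, 23, 24, 27, 39} → 9 additions
Total edits = 4 + 9 = 13

13


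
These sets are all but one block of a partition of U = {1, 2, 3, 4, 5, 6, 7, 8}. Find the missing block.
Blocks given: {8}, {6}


U = {1, 2, 3, 4, 5, 6, 7, 8}
Shown blocks: {8}, {6}
A partition's blocks are pairwise disjoint and cover U, so the missing block = U \ (union of shown blocks).
Union of shown blocks: {6, 8}
Missing block = U \ (union) = {1, 2, 3, 4, 5, 7}

{1, 2, 3, 4, 5, 7}


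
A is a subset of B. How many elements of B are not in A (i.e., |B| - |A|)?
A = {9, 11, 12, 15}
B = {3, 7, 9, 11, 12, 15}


Set A = {9, 11, 12, 15}, |A| = 4
Set B = {3, 7, 9, 11, 12, 15}, |B| = 6
Since A ⊆ B: B \ A = {3, 7}
|B| - |A| = 6 - 4 = 2

2


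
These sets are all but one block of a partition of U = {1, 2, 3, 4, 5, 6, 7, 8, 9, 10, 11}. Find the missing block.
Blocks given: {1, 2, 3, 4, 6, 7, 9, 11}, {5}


U = {1, 2, 3, 4, 5, 6, 7, 8, 9, 10, 11}
Shown blocks: {1, 2, 3, 4, 6, 7, 9, 11}, {5}
A partition's blocks are pairwise disjoint and cover U, so the missing block = U \ (union of shown blocks).
Union of shown blocks: {1, 2, 3, 4, 5, 6, 7, 9, 11}
Missing block = U \ (union) = {8, 10}

{8, 10}


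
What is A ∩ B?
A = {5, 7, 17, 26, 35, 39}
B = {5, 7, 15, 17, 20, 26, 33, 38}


Set A = {5, 7, 17, 26, 35, 39}
Set B = {5, 7, 15, 17, 20, 26, 33, 38}
A ∩ B includes only elements in both sets.
Check each element of A against B:
5 ✓, 7 ✓, 17 ✓, 26 ✓, 35 ✗, 39 ✗
A ∩ B = {5, 7, 17, 26}

{5, 7, 17, 26}


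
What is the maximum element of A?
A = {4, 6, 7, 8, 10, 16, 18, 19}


Set A = {4, 6, 7, 8, 10, 16, 18, 19}
Elements in ascending order: 4, 6, 7, 8, 10, 16, 18, 19
The largest element is 19.

19


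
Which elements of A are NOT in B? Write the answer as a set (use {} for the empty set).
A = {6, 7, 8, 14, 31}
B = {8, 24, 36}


Set A = {6, 7, 8, 14, 31}
Set B = {8, 24, 36}
Check each element of A against B:
6 ∉ B (include), 7 ∉ B (include), 8 ∈ B, 14 ∉ B (include), 31 ∉ B (include)
Elements of A not in B: {6, 7, 14, 31}

{6, 7, 14, 31}


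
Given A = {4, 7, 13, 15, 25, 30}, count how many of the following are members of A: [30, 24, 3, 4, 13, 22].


Set A = {4, 7, 13, 15, 25, 30}
Candidates: [30, 24, 3, 4, 13, 22]
Check each candidate:
30 ∈ A, 24 ∉ A, 3 ∉ A, 4 ∈ A, 13 ∈ A, 22 ∉ A
Count of candidates in A: 3

3


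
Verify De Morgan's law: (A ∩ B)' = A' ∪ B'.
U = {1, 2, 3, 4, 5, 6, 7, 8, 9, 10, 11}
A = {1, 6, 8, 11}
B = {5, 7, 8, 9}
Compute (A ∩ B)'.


U = {1, 2, 3, 4, 5, 6, 7, 8, 9, 10, 11}
A = {1, 6, 8, 11}, B = {5, 7, 8, 9}
A ∩ B = {8}
(A ∩ B)' = U \ (A ∩ B) = {1, 2, 3, 4, 5, 6, 7, 9, 10, 11}
Verification via A' ∪ B': A' = {2, 3, 4, 5, 7, 9, 10}, B' = {1, 2, 3, 4, 6, 10, 11}
A' ∪ B' = {1, 2, 3, 4, 5, 6, 7, 9, 10, 11} ✓

{1, 2, 3, 4, 5, 6, 7, 9, 10, 11}


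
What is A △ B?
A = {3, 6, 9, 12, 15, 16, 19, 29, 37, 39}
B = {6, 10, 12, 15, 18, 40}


Set A = {3, 6, 9, 12, 15, 16, 19, 29, 37, 39}
Set B = {6, 10, 12, 15, 18, 40}
A △ B = (A \ B) ∪ (B \ A)
Elements in A but not B: {3, 9, 16, 19, 29, 37, 39}
Elements in B but not A: {10, 18, 40}
A △ B = {3, 9, 10, 16, 18, 19, 29, 37, 39, 40}

{3, 9, 10, 16, 18, 19, 29, 37, 39, 40}


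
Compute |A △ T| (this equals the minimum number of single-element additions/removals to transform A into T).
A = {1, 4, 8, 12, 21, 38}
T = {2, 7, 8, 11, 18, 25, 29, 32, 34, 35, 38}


Set A = {1, 4, 8, 12, 21, 38}
Set T = {2, 7, 8, 11, 18, 25, 29, 32, 34, 35, 38}
Elements to remove from A (in A, not in T): {1, 4, 12, 21} → 4 removals
Elements to add to A (in T, not in A): {2, 7, 11, 18, 25, 29, 32, 34, 35} → 9 additions
Total edits = 4 + 9 = 13

13


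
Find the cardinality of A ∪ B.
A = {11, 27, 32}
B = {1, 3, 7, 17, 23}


Set A = {11, 27, 32}, |A| = 3
Set B = {1, 3, 7, 17, 23}, |B| = 5
A ∩ B = {}, |A ∩ B| = 0
|A ∪ B| = |A| + |B| - |A ∩ B| = 3 + 5 - 0 = 8

8


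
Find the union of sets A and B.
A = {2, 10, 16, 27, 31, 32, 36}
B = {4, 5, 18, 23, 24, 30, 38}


Set A = {2, 10, 16, 27, 31, 32, 36}
Set B = {4, 5, 18, 23, 24, 30, 38}
A ∪ B includes all elements in either set.
Elements from A: {2, 10, 16, 27, 31, 32, 36}
Elements from B not already included: {4, 5, 18, 23, 24, 30, 38}
A ∪ B = {2, 4, 5, 10, 16, 18, 23, 24, 27, 30, 31, 32, 36, 38}

{2, 4, 5, 10, 16, 18, 23, 24, 27, 30, 31, 32, 36, 38}


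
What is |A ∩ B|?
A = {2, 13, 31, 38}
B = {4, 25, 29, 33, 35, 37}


Set A = {2, 13, 31, 38}
Set B = {4, 25, 29, 33, 35, 37}
A ∩ B = {}
|A ∩ B| = 0

0


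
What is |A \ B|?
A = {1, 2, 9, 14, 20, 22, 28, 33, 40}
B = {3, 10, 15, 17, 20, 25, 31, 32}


Set A = {1, 2, 9, 14, 20, 22, 28, 33, 40}
Set B = {3, 10, 15, 17, 20, 25, 31, 32}
A \ B = {1, 2, 9, 14, 22, 28, 33, 40}
|A \ B| = 8

8


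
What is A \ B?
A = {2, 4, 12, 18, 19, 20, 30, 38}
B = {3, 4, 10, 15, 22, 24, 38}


Set A = {2, 4, 12, 18, 19, 20, 30, 38}
Set B = {3, 4, 10, 15, 22, 24, 38}
A \ B includes elements in A that are not in B.
Check each element of A:
2 (not in B, keep), 4 (in B, remove), 12 (not in B, keep), 18 (not in B, keep), 19 (not in B, keep), 20 (not in B, keep), 30 (not in B, keep), 38 (in B, remove)
A \ B = {2, 12, 18, 19, 20, 30}

{2, 12, 18, 19, 20, 30}


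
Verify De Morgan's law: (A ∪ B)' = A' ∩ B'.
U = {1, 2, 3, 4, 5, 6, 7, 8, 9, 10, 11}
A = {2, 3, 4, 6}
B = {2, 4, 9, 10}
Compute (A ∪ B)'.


U = {1, 2, 3, 4, 5, 6, 7, 8, 9, 10, 11}
A = {2, 3, 4, 6}, B = {2, 4, 9, 10}
A ∪ B = {2, 3, 4, 6, 9, 10}
(A ∪ B)' = U \ (A ∪ B) = {1, 5, 7, 8, 11}
Verification via A' ∩ B': A' = {1, 5, 7, 8, 9, 10, 11}, B' = {1, 3, 5, 6, 7, 8, 11}
A' ∩ B' = {1, 5, 7, 8, 11} ✓

{1, 5, 7, 8, 11}


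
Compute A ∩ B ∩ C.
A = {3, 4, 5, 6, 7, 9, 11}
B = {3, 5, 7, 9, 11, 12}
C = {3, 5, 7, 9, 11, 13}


Set A = {3, 4, 5, 6, 7, 9, 11}
Set B = {3, 5, 7, 9, 11, 12}
Set C = {3, 5, 7, 9, 11, 13}
First, A ∩ B = {3, 5, 7, 9, 11}
Then, (A ∩ B) ∩ C = {3, 5, 7, 9, 11}

{3, 5, 7, 9, 11}


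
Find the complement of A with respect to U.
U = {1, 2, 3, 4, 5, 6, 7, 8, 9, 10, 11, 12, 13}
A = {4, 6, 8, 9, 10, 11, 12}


Universal set U = {1, 2, 3, 4, 5, 6, 7, 8, 9, 10, 11, 12, 13}
Set A = {4, 6, 8, 9, 10, 11, 12}
A' = U \ A = elements in U but not in A
Checking each element of U:
1 (not in A, include), 2 (not in A, include), 3 (not in A, include), 4 (in A, exclude), 5 (not in A, include), 6 (in A, exclude), 7 (not in A, include), 8 (in A, exclude), 9 (in A, exclude), 10 (in A, exclude), 11 (in A, exclude), 12 (in A, exclude), 13 (not in A, include)
A' = {1, 2, 3, 5, 7, 13}

{1, 2, 3, 5, 7, 13}


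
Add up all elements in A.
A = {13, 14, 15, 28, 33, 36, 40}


Set A = {13, 14, 15, 28, 33, 36, 40}
Sum = 13 + 14 + 15 + 28 + 33 + 36 + 40 = 179

179


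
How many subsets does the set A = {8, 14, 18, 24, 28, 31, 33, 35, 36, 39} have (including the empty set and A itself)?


Set A = {8, 14, 18, 24, 28, 31, 33, 35, 36, 39}
|A| = 10
The power set P(A) contains all subsets of A.
|P(A)| = 2^|A| = 2^10 = 1024

1024


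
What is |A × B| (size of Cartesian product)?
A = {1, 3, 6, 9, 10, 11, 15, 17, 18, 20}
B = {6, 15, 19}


Set A = {1, 3, 6, 9, 10, 11, 15, 17, 18, 20} has 10 elements.
Set B = {6, 15, 19} has 3 elements.
|A × B| = |A| × |B| = 10 × 3 = 30

30


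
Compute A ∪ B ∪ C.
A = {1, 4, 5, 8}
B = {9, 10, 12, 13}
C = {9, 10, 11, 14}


Set A = {1, 4, 5, 8}
Set B = {9, 10, 12, 13}
Set C = {9, 10, 11, 14}
First, A ∪ B = {1, 4, 5, 8, 9, 10, 12, 13}
Then, (A ∪ B) ∪ C = {1, 4, 5, 8, 9, 10, 11, 12, 13, 14}

{1, 4, 5, 8, 9, 10, 11, 12, 13, 14}


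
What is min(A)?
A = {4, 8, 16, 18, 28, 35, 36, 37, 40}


Set A = {4, 8, 16, 18, 28, 35, 36, 37, 40}
Elements in ascending order: 4, 8, 16, 18, 28, 35, 36, 37, 40
The smallest element is 4.

4


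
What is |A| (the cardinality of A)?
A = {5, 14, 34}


Set A = {5, 14, 34}
Listing elements: 5, 14, 34
Counting: 3 elements
|A| = 3

3


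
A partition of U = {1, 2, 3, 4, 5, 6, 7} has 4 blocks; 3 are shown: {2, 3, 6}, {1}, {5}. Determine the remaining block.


U = {1, 2, 3, 4, 5, 6, 7}
Shown blocks: {2, 3, 6}, {1}, {5}
A partition's blocks are pairwise disjoint and cover U, so the missing block = U \ (union of shown blocks).
Union of shown blocks: {1, 2, 3, 5, 6}
Missing block = U \ (union) = {4, 7}

{4, 7}


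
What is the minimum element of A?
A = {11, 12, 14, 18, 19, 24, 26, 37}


Set A = {11, 12, 14, 18, 19, 24, 26, 37}
Elements in ascending order: 11, 12, 14, 18, 19, 24, 26, 37
The smallest element is 11.

11


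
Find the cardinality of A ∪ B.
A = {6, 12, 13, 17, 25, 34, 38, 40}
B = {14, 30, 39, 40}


Set A = {6, 12, 13, 17, 25, 34, 38, 40}, |A| = 8
Set B = {14, 30, 39, 40}, |B| = 4
A ∩ B = {40}, |A ∩ B| = 1
|A ∪ B| = |A| + |B| - |A ∩ B| = 8 + 4 - 1 = 11

11


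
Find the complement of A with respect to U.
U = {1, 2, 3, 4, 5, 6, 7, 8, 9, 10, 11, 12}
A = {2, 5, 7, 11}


Universal set U = {1, 2, 3, 4, 5, 6, 7, 8, 9, 10, 11, 12}
Set A = {2, 5, 7, 11}
A' = U \ A = elements in U but not in A
Checking each element of U:
1 (not in A, include), 2 (in A, exclude), 3 (not in A, include), 4 (not in A, include), 5 (in A, exclude), 6 (not in A, include), 7 (in A, exclude), 8 (not in A, include), 9 (not in A, include), 10 (not in A, include), 11 (in A, exclude), 12 (not in A, include)
A' = {1, 3, 4, 6, 8, 9, 10, 12}

{1, 3, 4, 6, 8, 9, 10, 12}


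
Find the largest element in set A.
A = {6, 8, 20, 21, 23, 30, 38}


Set A = {6, 8, 20, 21, 23, 30, 38}
Elements in ascending order: 6, 8, 20, 21, 23, 30, 38
The largest element is 38.

38


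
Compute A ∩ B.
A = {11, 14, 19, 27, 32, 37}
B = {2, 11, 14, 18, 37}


Set A = {11, 14, 19, 27, 32, 37}
Set B = {2, 11, 14, 18, 37}
A ∩ B includes only elements in both sets.
Check each element of A against B:
11 ✓, 14 ✓, 19 ✗, 27 ✗, 32 ✗, 37 ✓
A ∩ B = {11, 14, 37}

{11, 14, 37}


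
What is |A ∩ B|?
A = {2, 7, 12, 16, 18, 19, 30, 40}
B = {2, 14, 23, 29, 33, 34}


Set A = {2, 7, 12, 16, 18, 19, 30, 40}
Set B = {2, 14, 23, 29, 33, 34}
A ∩ B = {2}
|A ∩ B| = 1

1


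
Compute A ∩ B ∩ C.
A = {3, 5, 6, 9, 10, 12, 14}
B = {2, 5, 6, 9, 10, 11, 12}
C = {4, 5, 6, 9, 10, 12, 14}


Set A = {3, 5, 6, 9, 10, 12, 14}
Set B = {2, 5, 6, 9, 10, 11, 12}
Set C = {4, 5, 6, 9, 10, 12, 14}
First, A ∩ B = {5, 6, 9, 10, 12}
Then, (A ∩ B) ∩ C = {5, 6, 9, 10, 12}

{5, 6, 9, 10, 12}


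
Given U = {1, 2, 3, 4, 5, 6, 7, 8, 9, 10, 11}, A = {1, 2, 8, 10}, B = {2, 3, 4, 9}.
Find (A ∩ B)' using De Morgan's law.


U = {1, 2, 3, 4, 5, 6, 7, 8, 9, 10, 11}
A = {1, 2, 8, 10}, B = {2, 3, 4, 9}
A ∩ B = {2}
(A ∩ B)' = U \ (A ∩ B) = {1, 3, 4, 5, 6, 7, 8, 9, 10, 11}
Verification via A' ∪ B': A' = {3, 4, 5, 6, 7, 9, 11}, B' = {1, 5, 6, 7, 8, 10, 11}
A' ∪ B' = {1, 3, 4, 5, 6, 7, 8, 9, 10, 11} ✓

{1, 3, 4, 5, 6, 7, 8, 9, 10, 11}


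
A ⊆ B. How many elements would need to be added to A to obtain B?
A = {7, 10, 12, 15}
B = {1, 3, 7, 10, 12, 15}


Set A = {7, 10, 12, 15}, |A| = 4
Set B = {1, 3, 7, 10, 12, 15}, |B| = 6
Since A ⊆ B: B \ A = {1, 3}
|B| - |A| = 6 - 4 = 2

2


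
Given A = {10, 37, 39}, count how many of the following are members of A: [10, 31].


Set A = {10, 37, 39}
Candidates: [10, 31]
Check each candidate:
10 ∈ A, 31 ∉ A
Count of candidates in A: 1

1


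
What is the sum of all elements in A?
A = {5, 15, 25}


Set A = {5, 15, 25}
Sum = 5 + 15 + 25 = 45

45


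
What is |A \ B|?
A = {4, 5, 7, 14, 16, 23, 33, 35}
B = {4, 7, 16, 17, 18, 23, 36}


Set A = {4, 5, 7, 14, 16, 23, 33, 35}
Set B = {4, 7, 16, 17, 18, 23, 36}
A \ B = {5, 14, 33, 35}
|A \ B| = 4

4


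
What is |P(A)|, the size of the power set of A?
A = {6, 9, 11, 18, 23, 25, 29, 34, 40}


Set A = {6, 9, 11, 18, 23, 25, 29, 34, 40}
|A| = 9
The power set P(A) contains all subsets of A.
|P(A)| = 2^|A| = 2^9 = 512

512


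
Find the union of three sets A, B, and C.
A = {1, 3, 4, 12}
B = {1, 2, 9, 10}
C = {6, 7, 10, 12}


Set A = {1, 3, 4, 12}
Set B = {1, 2, 9, 10}
Set C = {6, 7, 10, 12}
First, A ∪ B = {1, 2, 3, 4, 9, 10, 12}
Then, (A ∪ B) ∪ C = {1, 2, 3, 4, 6, 7, 9, 10, 12}

{1, 2, 3, 4, 6, 7, 9, 10, 12}


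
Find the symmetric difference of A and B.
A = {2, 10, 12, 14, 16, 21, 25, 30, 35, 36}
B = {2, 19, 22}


Set A = {2, 10, 12, 14, 16, 21, 25, 30, 35, 36}
Set B = {2, 19, 22}
A △ B = (A \ B) ∪ (B \ A)
Elements in A but not B: {10, 12, 14, 16, 21, 25, 30, 35, 36}
Elements in B but not A: {19, 22}
A △ B = {10, 12, 14, 16, 19, 21, 22, 25, 30, 35, 36}

{10, 12, 14, 16, 19, 21, 22, 25, 30, 35, 36}


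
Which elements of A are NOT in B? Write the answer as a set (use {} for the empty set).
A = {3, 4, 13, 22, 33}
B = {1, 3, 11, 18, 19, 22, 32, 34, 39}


Set A = {3, 4, 13, 22, 33}
Set B = {1, 3, 11, 18, 19, 22, 32, 34, 39}
Check each element of A against B:
3 ∈ B, 4 ∉ B (include), 13 ∉ B (include), 22 ∈ B, 33 ∉ B (include)
Elements of A not in B: {4, 13, 33}

{4, 13, 33}


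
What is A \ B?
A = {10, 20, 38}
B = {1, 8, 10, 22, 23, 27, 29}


Set A = {10, 20, 38}
Set B = {1, 8, 10, 22, 23, 27, 29}
A \ B includes elements in A that are not in B.
Check each element of A:
10 (in B, remove), 20 (not in B, keep), 38 (not in B, keep)
A \ B = {20, 38}

{20, 38}


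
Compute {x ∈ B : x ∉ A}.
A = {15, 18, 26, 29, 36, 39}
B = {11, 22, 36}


Set A = {15, 18, 26, 29, 36, 39}
Set B = {11, 22, 36}
Check each element of B against A:
11 ∉ A (include), 22 ∉ A (include), 36 ∈ A
Elements of B not in A: {11, 22}

{11, 22}


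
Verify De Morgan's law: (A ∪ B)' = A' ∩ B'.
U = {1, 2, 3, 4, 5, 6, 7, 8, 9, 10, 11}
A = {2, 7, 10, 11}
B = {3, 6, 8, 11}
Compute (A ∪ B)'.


U = {1, 2, 3, 4, 5, 6, 7, 8, 9, 10, 11}
A = {2, 7, 10, 11}, B = {3, 6, 8, 11}
A ∪ B = {2, 3, 6, 7, 8, 10, 11}
(A ∪ B)' = U \ (A ∪ B) = {1, 4, 5, 9}
Verification via A' ∩ B': A' = {1, 3, 4, 5, 6, 8, 9}, B' = {1, 2, 4, 5, 7, 9, 10}
A' ∩ B' = {1, 4, 5, 9} ✓

{1, 4, 5, 9}


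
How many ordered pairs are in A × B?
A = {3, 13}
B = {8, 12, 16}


Set A = {3, 13} has 2 elements.
Set B = {8, 12, 16} has 3 elements.
|A × B| = |A| × |B| = 2 × 3 = 6

6


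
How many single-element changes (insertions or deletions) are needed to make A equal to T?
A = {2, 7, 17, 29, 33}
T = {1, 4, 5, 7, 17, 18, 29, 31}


Set A = {2, 7, 17, 29, 33}
Set T = {1, 4, 5, 7, 17, 18, 29, 31}
Elements to remove from A (in A, not in T): {2, 33} → 2 removals
Elements to add to A (in T, not in A): {1, 4, 5, 18, 31} → 5 additions
Total edits = 2 + 5 = 7

7


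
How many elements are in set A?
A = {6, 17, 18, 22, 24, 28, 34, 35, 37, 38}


Set A = {6, 17, 18, 22, 24, 28, 34, 35, 37, 38}
Listing elements: 6, 17, 18, 22, 24, 28, 34, 35, 37, 38
Counting: 10 elements
|A| = 10

10


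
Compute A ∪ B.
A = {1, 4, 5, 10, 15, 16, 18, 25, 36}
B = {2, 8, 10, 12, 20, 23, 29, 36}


Set A = {1, 4, 5, 10, 15, 16, 18, 25, 36}
Set B = {2, 8, 10, 12, 20, 23, 29, 36}
A ∪ B includes all elements in either set.
Elements from A: {1, 4, 5, 10, 15, 16, 18, 25, 36}
Elements from B not already included: {2, 8, 12, 20, 23, 29}
A ∪ B = {1, 2, 4, 5, 8, 10, 12, 15, 16, 18, 20, 23, 25, 29, 36}

{1, 2, 4, 5, 8, 10, 12, 15, 16, 18, 20, 23, 25, 29, 36}


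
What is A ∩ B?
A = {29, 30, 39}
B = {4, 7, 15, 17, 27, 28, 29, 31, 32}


Set A = {29, 30, 39}
Set B = {4, 7, 15, 17, 27, 28, 29, 31, 32}
A ∩ B includes only elements in both sets.
Check each element of A against B:
29 ✓, 30 ✗, 39 ✗
A ∩ B = {29}

{29}


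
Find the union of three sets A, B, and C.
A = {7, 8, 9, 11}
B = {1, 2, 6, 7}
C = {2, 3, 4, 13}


Set A = {7, 8, 9, 11}
Set B = {1, 2, 6, 7}
Set C = {2, 3, 4, 13}
First, A ∪ B = {1, 2, 6, 7, 8, 9, 11}
Then, (A ∪ B) ∪ C = {1, 2, 3, 4, 6, 7, 8, 9, 11, 13}

{1, 2, 3, 4, 6, 7, 8, 9, 11, 13}


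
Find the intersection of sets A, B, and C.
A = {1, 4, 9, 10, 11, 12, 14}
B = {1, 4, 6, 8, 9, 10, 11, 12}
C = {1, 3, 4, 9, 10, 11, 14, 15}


Set A = {1, 4, 9, 10, 11, 12, 14}
Set B = {1, 4, 6, 8, 9, 10, 11, 12}
Set C = {1, 3, 4, 9, 10, 11, 14, 15}
First, A ∩ B = {1, 4, 9, 10, 11, 12}
Then, (A ∩ B) ∩ C = {1, 4, 9, 10, 11}

{1, 4, 9, 10, 11}


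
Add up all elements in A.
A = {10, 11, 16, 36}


Set A = {10, 11, 16, 36}
Sum = 10 + 11 + 16 + 36 = 73

73


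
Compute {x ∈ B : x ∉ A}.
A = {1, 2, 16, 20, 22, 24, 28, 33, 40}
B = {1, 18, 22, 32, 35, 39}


Set A = {1, 2, 16, 20, 22, 24, 28, 33, 40}
Set B = {1, 18, 22, 32, 35, 39}
Check each element of B against A:
1 ∈ A, 18 ∉ A (include), 22 ∈ A, 32 ∉ A (include), 35 ∉ A (include), 39 ∉ A (include)
Elements of B not in A: {18, 32, 35, 39}

{18, 32, 35, 39}


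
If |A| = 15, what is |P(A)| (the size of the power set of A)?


The set has 15 elements.
The power set contains all possible subsets.
|P(A)| = 2^|A| = 2^15 = 32768

32768


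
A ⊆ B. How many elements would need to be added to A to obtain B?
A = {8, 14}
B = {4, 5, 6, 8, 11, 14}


Set A = {8, 14}, |A| = 2
Set B = {4, 5, 6, 8, 11, 14}, |B| = 6
Since A ⊆ B: B \ A = {4, 5, 6, 11}
|B| - |A| = 6 - 2 = 4

4


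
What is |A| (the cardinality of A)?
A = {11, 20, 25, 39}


Set A = {11, 20, 25, 39}
Listing elements: 11, 20, 25, 39
Counting: 4 elements
|A| = 4

4


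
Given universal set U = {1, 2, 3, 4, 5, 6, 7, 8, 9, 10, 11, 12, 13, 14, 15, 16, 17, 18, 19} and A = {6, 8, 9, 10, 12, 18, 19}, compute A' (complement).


Universal set U = {1, 2, 3, 4, 5, 6, 7, 8, 9, 10, 11, 12, 13, 14, 15, 16, 17, 18, 19}
Set A = {6, 8, 9, 10, 12, 18, 19}
A' = U \ A = elements in U but not in A
Checking each element of U:
1 (not in A, include), 2 (not in A, include), 3 (not in A, include), 4 (not in A, include), 5 (not in A, include), 6 (in A, exclude), 7 (not in A, include), 8 (in A, exclude), 9 (in A, exclude), 10 (in A, exclude), 11 (not in A, include), 12 (in A, exclude), 13 (not in A, include), 14 (not in A, include), 15 (not in A, include), 16 (not in A, include), 17 (not in A, include), 18 (in A, exclude), 19 (in A, exclude)
A' = {1, 2, 3, 4, 5, 7, 11, 13, 14, 15, 16, 17}

{1, 2, 3, 4, 5, 7, 11, 13, 14, 15, 16, 17}


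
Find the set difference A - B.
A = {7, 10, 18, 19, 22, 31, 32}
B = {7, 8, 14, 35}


Set A = {7, 10, 18, 19, 22, 31, 32}
Set B = {7, 8, 14, 35}
A \ B includes elements in A that are not in B.
Check each element of A:
7 (in B, remove), 10 (not in B, keep), 18 (not in B, keep), 19 (not in B, keep), 22 (not in B, keep), 31 (not in B, keep), 32 (not in B, keep)
A \ B = {10, 18, 19, 22, 31, 32}

{10, 18, 19, 22, 31, 32}


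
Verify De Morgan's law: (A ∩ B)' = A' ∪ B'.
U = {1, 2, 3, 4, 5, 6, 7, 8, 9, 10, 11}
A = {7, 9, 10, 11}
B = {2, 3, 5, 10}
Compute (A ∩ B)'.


U = {1, 2, 3, 4, 5, 6, 7, 8, 9, 10, 11}
A = {7, 9, 10, 11}, B = {2, 3, 5, 10}
A ∩ B = {10}
(A ∩ B)' = U \ (A ∩ B) = {1, 2, 3, 4, 5, 6, 7, 8, 9, 11}
Verification via A' ∪ B': A' = {1, 2, 3, 4, 5, 6, 8}, B' = {1, 4, 6, 7, 8, 9, 11}
A' ∪ B' = {1, 2, 3, 4, 5, 6, 7, 8, 9, 11} ✓

{1, 2, 3, 4, 5, 6, 7, 8, 9, 11}


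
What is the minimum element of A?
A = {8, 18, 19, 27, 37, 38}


Set A = {8, 18, 19, 27, 37, 38}
Elements in ascending order: 8, 18, 19, 27, 37, 38
The smallest element is 8.

8


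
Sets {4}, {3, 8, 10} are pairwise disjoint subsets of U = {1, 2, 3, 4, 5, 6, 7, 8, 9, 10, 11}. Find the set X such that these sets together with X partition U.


U = {1, 2, 3, 4, 5, 6, 7, 8, 9, 10, 11}
Shown blocks: {4}, {3, 8, 10}
A partition's blocks are pairwise disjoint and cover U, so the missing block = U \ (union of shown blocks).
Union of shown blocks: {3, 4, 8, 10}
Missing block = U \ (union) = {1, 2, 5, 6, 7, 9, 11}

{1, 2, 5, 6, 7, 9, 11}


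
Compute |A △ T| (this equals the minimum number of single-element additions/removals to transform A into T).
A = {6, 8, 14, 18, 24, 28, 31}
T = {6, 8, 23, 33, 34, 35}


Set A = {6, 8, 14, 18, 24, 28, 31}
Set T = {6, 8, 23, 33, 34, 35}
Elements to remove from A (in A, not in T): {14, 18, 24, 28, 31} → 5 removals
Elements to add to A (in T, not in A): {23, 33, 34, 35} → 4 additions
Total edits = 5 + 4 = 9

9


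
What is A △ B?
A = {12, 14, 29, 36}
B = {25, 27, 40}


Set A = {12, 14, 29, 36}
Set B = {25, 27, 40}
A △ B = (A \ B) ∪ (B \ A)
Elements in A but not B: {12, 14, 29, 36}
Elements in B but not A: {25, 27, 40}
A △ B = {12, 14, 25, 27, 29, 36, 40}

{12, 14, 25, 27, 29, 36, 40}


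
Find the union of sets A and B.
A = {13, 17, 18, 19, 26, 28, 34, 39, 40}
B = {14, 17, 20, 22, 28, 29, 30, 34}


Set A = {13, 17, 18, 19, 26, 28, 34, 39, 40}
Set B = {14, 17, 20, 22, 28, 29, 30, 34}
A ∪ B includes all elements in either set.
Elements from A: {13, 17, 18, 19, 26, 28, 34, 39, 40}
Elements from B not already included: {14, 20, 22, 29, 30}
A ∪ B = {13, 14, 17, 18, 19, 20, 22, 26, 28, 29, 30, 34, 39, 40}

{13, 14, 17, 18, 19, 20, 22, 26, 28, 29, 30, 34, 39, 40}


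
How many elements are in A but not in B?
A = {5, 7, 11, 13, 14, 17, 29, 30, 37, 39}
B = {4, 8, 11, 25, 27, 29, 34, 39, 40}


Set A = {5, 7, 11, 13, 14, 17, 29, 30, 37, 39}
Set B = {4, 8, 11, 25, 27, 29, 34, 39, 40}
A \ B = {5, 7, 13, 14, 17, 30, 37}
|A \ B| = 7

7


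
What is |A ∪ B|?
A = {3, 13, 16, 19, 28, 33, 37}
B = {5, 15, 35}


Set A = {3, 13, 16, 19, 28, 33, 37}, |A| = 7
Set B = {5, 15, 35}, |B| = 3
A ∩ B = {}, |A ∩ B| = 0
|A ∪ B| = |A| + |B| - |A ∩ B| = 7 + 3 - 0 = 10

10


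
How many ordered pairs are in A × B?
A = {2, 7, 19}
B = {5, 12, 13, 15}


Set A = {2, 7, 19} has 3 elements.
Set B = {5, 12, 13, 15} has 4 elements.
|A × B| = |A| × |B| = 3 × 4 = 12

12


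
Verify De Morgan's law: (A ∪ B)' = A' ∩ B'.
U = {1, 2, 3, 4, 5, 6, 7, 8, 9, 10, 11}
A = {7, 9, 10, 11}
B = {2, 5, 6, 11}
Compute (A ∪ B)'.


U = {1, 2, 3, 4, 5, 6, 7, 8, 9, 10, 11}
A = {7, 9, 10, 11}, B = {2, 5, 6, 11}
A ∪ B = {2, 5, 6, 7, 9, 10, 11}
(A ∪ B)' = U \ (A ∪ B) = {1, 3, 4, 8}
Verification via A' ∩ B': A' = {1, 2, 3, 4, 5, 6, 8}, B' = {1, 3, 4, 7, 8, 9, 10}
A' ∩ B' = {1, 3, 4, 8} ✓

{1, 3, 4, 8}


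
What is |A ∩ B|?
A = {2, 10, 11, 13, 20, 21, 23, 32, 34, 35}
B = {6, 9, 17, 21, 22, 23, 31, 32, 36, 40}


Set A = {2, 10, 11, 13, 20, 21, 23, 32, 34, 35}
Set B = {6, 9, 17, 21, 22, 23, 31, 32, 36, 40}
A ∩ B = {21, 23, 32}
|A ∩ B| = 3

3


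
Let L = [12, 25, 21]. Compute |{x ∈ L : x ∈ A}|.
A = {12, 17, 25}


Set A = {12, 17, 25}
Candidates: [12, 25, 21]
Check each candidate:
12 ∈ A, 25 ∈ A, 21 ∉ A
Count of candidates in A: 2

2


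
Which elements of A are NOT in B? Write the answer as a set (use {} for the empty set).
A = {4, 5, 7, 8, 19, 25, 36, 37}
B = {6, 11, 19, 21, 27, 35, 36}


Set A = {4, 5, 7, 8, 19, 25, 36, 37}
Set B = {6, 11, 19, 21, 27, 35, 36}
Check each element of A against B:
4 ∉ B (include), 5 ∉ B (include), 7 ∉ B (include), 8 ∉ B (include), 19 ∈ B, 25 ∉ B (include), 36 ∈ B, 37 ∉ B (include)
Elements of A not in B: {4, 5, 7, 8, 25, 37}

{4, 5, 7, 8, 25, 37}


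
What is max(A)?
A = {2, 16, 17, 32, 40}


Set A = {2, 16, 17, 32, 40}
Elements in ascending order: 2, 16, 17, 32, 40
The largest element is 40.

40


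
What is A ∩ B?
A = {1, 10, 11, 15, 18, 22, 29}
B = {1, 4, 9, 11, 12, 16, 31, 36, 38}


Set A = {1, 10, 11, 15, 18, 22, 29}
Set B = {1, 4, 9, 11, 12, 16, 31, 36, 38}
A ∩ B includes only elements in both sets.
Check each element of A against B:
1 ✓, 10 ✗, 11 ✓, 15 ✗, 18 ✗, 22 ✗, 29 ✗
A ∩ B = {1, 11}

{1, 11}


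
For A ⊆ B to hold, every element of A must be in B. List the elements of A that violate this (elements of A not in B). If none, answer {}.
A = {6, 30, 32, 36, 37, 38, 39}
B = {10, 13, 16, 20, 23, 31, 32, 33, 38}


Set A = {6, 30, 32, 36, 37, 38, 39}
Set B = {10, 13, 16, 20, 23, 31, 32, 33, 38}
Check each element of A against B:
6 ∉ B (include), 30 ∉ B (include), 32 ∈ B, 36 ∉ B (include), 37 ∉ B (include), 38 ∈ B, 39 ∉ B (include)
Elements of A not in B: {6, 30, 36, 37, 39}

{6, 30, 36, 37, 39}


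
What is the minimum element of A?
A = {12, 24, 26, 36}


Set A = {12, 24, 26, 36}
Elements in ascending order: 12, 24, 26, 36
The smallest element is 12.

12


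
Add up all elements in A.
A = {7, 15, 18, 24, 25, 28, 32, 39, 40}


Set A = {7, 15, 18, 24, 25, 28, 32, 39, 40}
Sum = 7 + 15 + 18 + 24 + 25 + 28 + 32 + 39 + 40 = 228

228


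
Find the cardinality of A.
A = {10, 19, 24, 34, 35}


Set A = {10, 19, 24, 34, 35}
Listing elements: 10, 19, 24, 34, 35
Counting: 5 elements
|A| = 5

5


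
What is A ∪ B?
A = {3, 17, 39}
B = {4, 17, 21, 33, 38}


Set A = {3, 17, 39}
Set B = {4, 17, 21, 33, 38}
A ∪ B includes all elements in either set.
Elements from A: {3, 17, 39}
Elements from B not already included: {4, 21, 33, 38}
A ∪ B = {3, 4, 17, 21, 33, 38, 39}

{3, 4, 17, 21, 33, 38, 39}


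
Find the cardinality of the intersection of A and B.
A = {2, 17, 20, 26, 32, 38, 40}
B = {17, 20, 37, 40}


Set A = {2, 17, 20, 26, 32, 38, 40}
Set B = {17, 20, 37, 40}
A ∩ B = {17, 20, 40}
|A ∩ B| = 3

3


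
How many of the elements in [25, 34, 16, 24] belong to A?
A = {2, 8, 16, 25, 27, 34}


Set A = {2, 8, 16, 25, 27, 34}
Candidates: [25, 34, 16, 24]
Check each candidate:
25 ∈ A, 34 ∈ A, 16 ∈ A, 24 ∉ A
Count of candidates in A: 3

3


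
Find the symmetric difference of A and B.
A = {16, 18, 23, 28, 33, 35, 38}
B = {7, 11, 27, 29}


Set A = {16, 18, 23, 28, 33, 35, 38}
Set B = {7, 11, 27, 29}
A △ B = (A \ B) ∪ (B \ A)
Elements in A but not B: {16, 18, 23, 28, 33, 35, 38}
Elements in B but not A: {7, 11, 27, 29}
A △ B = {7, 11, 16, 18, 23, 27, 28, 29, 33, 35, 38}

{7, 11, 16, 18, 23, 27, 28, 29, 33, 35, 38}


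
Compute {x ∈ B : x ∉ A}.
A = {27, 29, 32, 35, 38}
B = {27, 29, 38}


Set A = {27, 29, 32, 35, 38}
Set B = {27, 29, 38}
Check each element of B against A:
27 ∈ A, 29 ∈ A, 38 ∈ A
Elements of B not in A: {}

{}


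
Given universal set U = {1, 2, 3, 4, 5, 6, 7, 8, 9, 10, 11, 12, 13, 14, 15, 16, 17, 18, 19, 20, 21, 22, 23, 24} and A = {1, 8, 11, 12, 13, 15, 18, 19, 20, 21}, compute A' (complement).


Universal set U = {1, 2, 3, 4, 5, 6, 7, 8, 9, 10, 11, 12, 13, 14, 15, 16, 17, 18, 19, 20, 21, 22, 23, 24}
Set A = {1, 8, 11, 12, 13, 15, 18, 19, 20, 21}
A' = U \ A = elements in U but not in A
Checking each element of U:
1 (in A, exclude), 2 (not in A, include), 3 (not in A, include), 4 (not in A, include), 5 (not in A, include), 6 (not in A, include), 7 (not in A, include), 8 (in A, exclude), 9 (not in A, include), 10 (not in A, include), 11 (in A, exclude), 12 (in A, exclude), 13 (in A, exclude), 14 (not in A, include), 15 (in A, exclude), 16 (not in A, include), 17 (not in A, include), 18 (in A, exclude), 19 (in A, exclude), 20 (in A, exclude), 21 (in A, exclude), 22 (not in A, include), 23 (not in A, include), 24 (not in A, include)
A' = {2, 3, 4, 5, 6, 7, 9, 10, 14, 16, 17, 22, 23, 24}

{2, 3, 4, 5, 6, 7, 9, 10, 14, 16, 17, 22, 23, 24}
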